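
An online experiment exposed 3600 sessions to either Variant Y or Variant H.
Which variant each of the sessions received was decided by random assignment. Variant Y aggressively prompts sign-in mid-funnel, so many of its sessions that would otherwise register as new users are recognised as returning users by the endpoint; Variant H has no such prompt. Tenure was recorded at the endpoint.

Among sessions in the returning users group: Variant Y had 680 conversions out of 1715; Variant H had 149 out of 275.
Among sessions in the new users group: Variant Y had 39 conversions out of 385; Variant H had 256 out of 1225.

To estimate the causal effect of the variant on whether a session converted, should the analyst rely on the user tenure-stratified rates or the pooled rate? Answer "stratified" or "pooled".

pooled

The stratified and pooled comparisons disagree (Variant H wins within each user tenure; Variant Y wins overall), so the answer turns on the causal role of user tenure.
User tenure is recorded after the variant and is itself shifted by it — it sits on the causal path from variant to outcome. Conditioning on a mediator would strip out part of the effect we want; the pooled comparison gives the total causal effect.
Pooled: Variant Y 34.2% vs Variant H 27.0%; Variant Y is higher overall.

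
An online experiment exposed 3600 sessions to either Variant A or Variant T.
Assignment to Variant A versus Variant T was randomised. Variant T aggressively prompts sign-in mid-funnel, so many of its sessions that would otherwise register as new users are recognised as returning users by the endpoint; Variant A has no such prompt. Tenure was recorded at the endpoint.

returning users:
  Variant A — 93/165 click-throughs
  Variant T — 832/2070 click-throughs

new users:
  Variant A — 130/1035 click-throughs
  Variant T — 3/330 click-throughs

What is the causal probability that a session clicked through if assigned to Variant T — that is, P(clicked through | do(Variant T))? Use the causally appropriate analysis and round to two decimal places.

The user tenure-specific comparison favours Variant A throughout, but the pooled figures favour Variant T. The question is whether to condition on user tenure.
The distribution of user tenure is itself part of what the variant does — it is an intermediate outcome. Holding it fixed would remove that part of the effect; the total effect is the pooled difference.
So P(outcome | do(Variant T)) is just the pooled rate for Variant T: 835/2400 = 0.348.

0.35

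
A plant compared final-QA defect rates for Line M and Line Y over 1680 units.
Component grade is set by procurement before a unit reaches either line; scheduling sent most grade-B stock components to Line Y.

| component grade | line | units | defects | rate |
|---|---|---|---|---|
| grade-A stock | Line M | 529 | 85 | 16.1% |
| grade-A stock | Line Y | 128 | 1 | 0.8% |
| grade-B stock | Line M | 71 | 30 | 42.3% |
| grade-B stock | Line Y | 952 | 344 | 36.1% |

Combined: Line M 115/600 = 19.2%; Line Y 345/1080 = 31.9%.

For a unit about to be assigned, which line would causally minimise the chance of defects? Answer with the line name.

Here component grade is a common cause — it drives both which line a case falls under and the outcome. The crude comparison mixes populations; the stratum-specific rates are the causally relevant ones.
Within each level — grade-A stock: 16.1% vs 0.8%; grade-B stock: 42.3% vs 36.1% — Line Y is lower every time.

Line Y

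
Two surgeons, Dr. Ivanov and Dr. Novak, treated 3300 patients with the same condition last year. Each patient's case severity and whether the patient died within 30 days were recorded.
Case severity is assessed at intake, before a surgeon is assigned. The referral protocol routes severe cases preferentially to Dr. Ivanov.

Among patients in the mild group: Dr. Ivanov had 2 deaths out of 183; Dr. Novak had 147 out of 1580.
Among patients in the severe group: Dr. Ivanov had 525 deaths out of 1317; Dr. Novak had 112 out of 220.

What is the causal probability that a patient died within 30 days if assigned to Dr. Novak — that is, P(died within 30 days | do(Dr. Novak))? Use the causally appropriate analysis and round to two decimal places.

0.29

Within every case severity level Dr. Ivanov has the lower rate, yet pooled Dr. Novak does — Simpson's reversal.
Since case severity is a pre-existing factor (not a product of the surgeon) and it affects the outcome on its own, it is a confounder. The stratified rates, not the pooled rate, identify the causal effect.
Standardising Dr. Novak to the population case severity mix: 0.534·147/1580 + 0.466·112/220 = 0.287.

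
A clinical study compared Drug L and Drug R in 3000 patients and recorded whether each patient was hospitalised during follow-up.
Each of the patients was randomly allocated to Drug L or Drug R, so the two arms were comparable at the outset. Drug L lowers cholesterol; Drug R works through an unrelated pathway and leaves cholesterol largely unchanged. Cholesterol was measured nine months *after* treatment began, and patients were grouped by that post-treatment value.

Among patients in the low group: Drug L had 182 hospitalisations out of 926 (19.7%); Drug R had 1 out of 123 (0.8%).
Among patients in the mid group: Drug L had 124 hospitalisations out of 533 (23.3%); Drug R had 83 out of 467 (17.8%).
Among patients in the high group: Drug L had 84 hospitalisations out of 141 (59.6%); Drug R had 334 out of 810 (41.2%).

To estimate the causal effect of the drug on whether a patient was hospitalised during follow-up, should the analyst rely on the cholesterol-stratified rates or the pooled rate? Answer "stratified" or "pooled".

pooled

Because the drug influences cholesterol, cholesterol is a post-treatment mediator, not a confounder. Stratifying on it would bias the estimate; the causal effect is the crude pooled difference.
Pooled: Drug L 24.4% vs Drug R 29.9%; Drug L is lower overall.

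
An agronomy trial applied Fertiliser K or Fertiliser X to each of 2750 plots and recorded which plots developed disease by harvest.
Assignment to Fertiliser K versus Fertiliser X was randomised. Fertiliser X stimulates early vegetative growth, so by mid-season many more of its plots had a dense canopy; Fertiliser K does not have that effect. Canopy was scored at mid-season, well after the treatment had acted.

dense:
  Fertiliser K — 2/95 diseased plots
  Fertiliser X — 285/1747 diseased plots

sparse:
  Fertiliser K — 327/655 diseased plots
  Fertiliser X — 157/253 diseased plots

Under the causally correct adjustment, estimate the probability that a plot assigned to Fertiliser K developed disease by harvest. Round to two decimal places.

0.44

Within every mid-season canopy level Fertiliser K has the lower rate, yet pooled Fertiliser X does — Simpson's reversal.
Mid-season canopy here is a post-treatment variable shaped by the fertiliser; conditioning on it would introduce bias rather than remove it. The overall comparison is the causal one.
So P(outcome | do(Fertiliser K)) is just the pooled rate for Fertiliser K: 329/750 = 0.439.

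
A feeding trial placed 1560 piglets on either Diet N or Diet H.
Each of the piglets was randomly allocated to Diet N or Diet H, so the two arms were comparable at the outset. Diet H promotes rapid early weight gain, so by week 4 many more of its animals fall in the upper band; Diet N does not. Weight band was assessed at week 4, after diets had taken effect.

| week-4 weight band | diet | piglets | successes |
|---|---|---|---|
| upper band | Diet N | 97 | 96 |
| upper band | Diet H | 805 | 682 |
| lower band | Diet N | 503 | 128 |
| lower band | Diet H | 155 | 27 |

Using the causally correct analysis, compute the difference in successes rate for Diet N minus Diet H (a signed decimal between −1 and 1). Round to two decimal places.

Diet N is higher inside every week-4 weight band stratum but Diet H is higher in aggregate. Whether to stratify depends on how week-4 weight band relates to the diet.
The distribution of week-4 weight band is itself part of what the diet does — it is an intermediate outcome. Holding it fixed would remove that part of the effect; the total effect is the pooled difference.
The causal difference is the pooled difference: 0.373 − 0.739 = -0.365.

-0.37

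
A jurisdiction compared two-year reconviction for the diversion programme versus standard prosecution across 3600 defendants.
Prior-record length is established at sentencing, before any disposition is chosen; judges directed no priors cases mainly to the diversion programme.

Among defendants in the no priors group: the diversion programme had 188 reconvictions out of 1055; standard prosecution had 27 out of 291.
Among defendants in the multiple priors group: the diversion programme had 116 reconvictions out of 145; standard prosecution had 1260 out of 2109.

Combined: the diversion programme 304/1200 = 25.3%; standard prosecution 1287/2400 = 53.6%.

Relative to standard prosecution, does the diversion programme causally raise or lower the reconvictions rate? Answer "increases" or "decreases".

increases

The imbalance in prior-record length arose from how defendants were allocated, not from anything the disposition did; and prior-record length independently affects the outcome. The pooled gap is confounded — condition on prior-record length.
Within each level — no priors: 17.8% vs 9.3%; multiple priors: 80.0% vs 59.7% — standard prosecution is lower every time.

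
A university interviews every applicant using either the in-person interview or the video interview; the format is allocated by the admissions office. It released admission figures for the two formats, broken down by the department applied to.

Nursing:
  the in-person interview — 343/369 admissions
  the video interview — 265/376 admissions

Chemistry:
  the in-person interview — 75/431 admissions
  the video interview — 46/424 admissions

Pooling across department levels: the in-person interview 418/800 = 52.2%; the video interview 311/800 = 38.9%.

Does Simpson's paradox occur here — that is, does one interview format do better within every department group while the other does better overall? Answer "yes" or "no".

no

Within each department level (Nursing 93.0% vs 70.5%; Chemistry 17.4% vs 10.8%), the in-person interview has the higher rate every time. Pooled: 52.2% vs 38.9% — the in-person interview has the higher rate overall. They agree.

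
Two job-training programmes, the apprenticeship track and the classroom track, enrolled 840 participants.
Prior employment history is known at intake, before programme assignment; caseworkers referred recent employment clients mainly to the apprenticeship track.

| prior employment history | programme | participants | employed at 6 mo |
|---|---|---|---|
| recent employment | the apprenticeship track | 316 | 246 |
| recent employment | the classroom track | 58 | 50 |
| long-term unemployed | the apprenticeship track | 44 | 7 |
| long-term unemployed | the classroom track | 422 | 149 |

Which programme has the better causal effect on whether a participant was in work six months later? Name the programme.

Here prior employment history is a common cause — it drives both which programme a case falls under and the outcome. The crude comparison mixes populations; the stratum-specific rates are the causally relevant ones.
Within each level — recent employment: 77.8% vs 86.2%; long-term unemployed: 15.9% vs 35.3% — the classroom track is higher every time.

the classroom track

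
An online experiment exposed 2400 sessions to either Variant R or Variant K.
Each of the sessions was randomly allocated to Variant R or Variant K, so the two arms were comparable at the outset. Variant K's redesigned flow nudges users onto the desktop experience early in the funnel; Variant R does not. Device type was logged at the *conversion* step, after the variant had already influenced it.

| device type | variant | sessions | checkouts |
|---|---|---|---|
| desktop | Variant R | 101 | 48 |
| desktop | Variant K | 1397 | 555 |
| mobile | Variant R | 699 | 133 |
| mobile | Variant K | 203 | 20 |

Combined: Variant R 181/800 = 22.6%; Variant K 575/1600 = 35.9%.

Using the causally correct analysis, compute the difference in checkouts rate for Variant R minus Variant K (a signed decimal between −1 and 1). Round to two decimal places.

Device type is recorded after the variant and is itself shifted by it — it sits on the causal path from variant to outcome. Conditioning on a mediator would strip out part of the effect we want; the pooled comparison gives the total causal effect.
The causal difference is the pooled difference: 0.226 − 0.359 = -0.133.

-0.13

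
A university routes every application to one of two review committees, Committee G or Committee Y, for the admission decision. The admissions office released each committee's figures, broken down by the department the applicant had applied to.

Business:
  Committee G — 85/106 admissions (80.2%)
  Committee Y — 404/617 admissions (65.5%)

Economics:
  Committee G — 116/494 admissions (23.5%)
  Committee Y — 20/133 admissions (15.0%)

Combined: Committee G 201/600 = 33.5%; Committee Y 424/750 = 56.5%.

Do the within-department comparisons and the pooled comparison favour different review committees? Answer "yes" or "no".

Within each department level (Business 80.2% vs 65.5%; Economics 23.5% vs 15.0%), Committee G has the higher rate every time. Pooled: 33.5% vs 56.5% — Committee Y has the higher rate overall. The two comparisons disagree.

yes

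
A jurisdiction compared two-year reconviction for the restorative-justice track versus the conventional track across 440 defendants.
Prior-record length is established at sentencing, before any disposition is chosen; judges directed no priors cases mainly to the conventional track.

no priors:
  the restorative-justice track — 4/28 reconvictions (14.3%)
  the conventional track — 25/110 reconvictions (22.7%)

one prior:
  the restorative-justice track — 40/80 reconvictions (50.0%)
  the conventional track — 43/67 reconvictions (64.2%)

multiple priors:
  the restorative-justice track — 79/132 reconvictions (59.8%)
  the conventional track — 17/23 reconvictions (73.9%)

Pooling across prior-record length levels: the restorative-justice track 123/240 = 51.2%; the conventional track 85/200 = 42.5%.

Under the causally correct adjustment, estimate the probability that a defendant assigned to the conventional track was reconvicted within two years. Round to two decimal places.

0.55

the restorative-justice track is lower inside every prior-record length stratum but the conventional track is lower in aggregate. Whether to stratify depends on how prior-record length relates to the disposition.
Nothing the disposition does changes prior-record length; the imbalance is an allocation artefact. With prior-record length also predicting the outcome, the pooled figure is confounded, and the within-stratum comparison is the causal one.
Standardising the conventional track to the population prior-record length mix: 0.314·25/110 + 0.334·43/67 + 0.352·17/23 = 0.546.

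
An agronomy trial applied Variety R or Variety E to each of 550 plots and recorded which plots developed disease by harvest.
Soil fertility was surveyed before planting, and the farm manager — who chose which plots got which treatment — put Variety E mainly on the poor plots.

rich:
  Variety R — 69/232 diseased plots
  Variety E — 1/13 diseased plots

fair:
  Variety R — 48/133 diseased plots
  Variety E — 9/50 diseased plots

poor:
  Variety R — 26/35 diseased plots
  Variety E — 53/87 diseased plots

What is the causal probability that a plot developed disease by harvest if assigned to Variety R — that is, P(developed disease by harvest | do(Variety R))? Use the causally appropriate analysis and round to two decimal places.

Soil fertility satisfies the back-door criterion: it is not a descendant of the variety, and it blocks the spurious path from variety to outcome. Adjusting for it (i.e., using the within-soil fertility rates) gives the causal effect.
Standardising Variety R to the population soil fertility mix: 0.445·69/232 + 0.333·48/133 + 0.222·26/35 = 0.417.

0.42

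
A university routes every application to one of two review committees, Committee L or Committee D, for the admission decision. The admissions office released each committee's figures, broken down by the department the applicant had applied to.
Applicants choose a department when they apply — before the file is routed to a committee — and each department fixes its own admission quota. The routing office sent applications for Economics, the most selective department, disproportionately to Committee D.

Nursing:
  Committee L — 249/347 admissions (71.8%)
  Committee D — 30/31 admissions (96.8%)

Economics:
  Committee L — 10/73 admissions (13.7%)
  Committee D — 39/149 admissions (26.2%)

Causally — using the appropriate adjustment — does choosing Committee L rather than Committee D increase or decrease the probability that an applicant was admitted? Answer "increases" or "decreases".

The stratified and pooled comparisons disagree (Committee D wins within each department; Committee L wins overall), so the answer turns on the causal role of department.
The imbalance in department arose from how applicants were allocated, not from anything the review committee did; and department independently affects the outcome. The pooled gap is confounded — condition on department.
Within each level — Nursing: 71.8% vs 96.8%; Economics: 13.7% vs 26.2% — Committee D is higher every time.

decreases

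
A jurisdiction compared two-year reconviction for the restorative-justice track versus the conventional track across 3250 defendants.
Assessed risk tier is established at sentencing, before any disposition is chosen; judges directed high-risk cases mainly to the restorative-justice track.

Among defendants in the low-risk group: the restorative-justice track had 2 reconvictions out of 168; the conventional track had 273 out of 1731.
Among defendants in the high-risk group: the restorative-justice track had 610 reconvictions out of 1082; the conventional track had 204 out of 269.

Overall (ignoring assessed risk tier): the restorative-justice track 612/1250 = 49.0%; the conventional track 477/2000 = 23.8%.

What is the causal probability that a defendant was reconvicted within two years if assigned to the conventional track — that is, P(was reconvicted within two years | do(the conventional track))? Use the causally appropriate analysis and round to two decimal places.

The imbalance in assessed risk tier arose from how defendants were allocated, not from anything the disposition did; and assessed risk tier independently affects the outcome. The pooled gap is confounded — condition on assessed risk tier.
Standardising the conventional track to the population assessed risk tier mix: 0.584·273/1731 + 0.416·204/269 = 0.407.

0.41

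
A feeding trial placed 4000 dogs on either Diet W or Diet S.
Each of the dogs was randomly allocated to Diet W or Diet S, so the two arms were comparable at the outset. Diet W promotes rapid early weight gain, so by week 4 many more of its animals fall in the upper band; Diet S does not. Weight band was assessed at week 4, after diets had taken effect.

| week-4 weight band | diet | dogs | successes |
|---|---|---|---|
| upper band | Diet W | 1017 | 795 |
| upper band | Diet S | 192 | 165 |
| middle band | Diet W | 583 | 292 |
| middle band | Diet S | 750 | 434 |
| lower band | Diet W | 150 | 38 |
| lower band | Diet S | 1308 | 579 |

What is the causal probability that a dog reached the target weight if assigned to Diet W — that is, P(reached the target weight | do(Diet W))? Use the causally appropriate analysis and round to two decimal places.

0.64

Because the diet influences week-4 weight band, week-4 weight band is a post-treatment mediator, not a confounder. Stratifying on it would bias the estimate; the causal effect is the crude pooled difference.
So P(outcome | do(Diet W)) is just the pooled rate for Diet W: 1125/1750 = 0.643.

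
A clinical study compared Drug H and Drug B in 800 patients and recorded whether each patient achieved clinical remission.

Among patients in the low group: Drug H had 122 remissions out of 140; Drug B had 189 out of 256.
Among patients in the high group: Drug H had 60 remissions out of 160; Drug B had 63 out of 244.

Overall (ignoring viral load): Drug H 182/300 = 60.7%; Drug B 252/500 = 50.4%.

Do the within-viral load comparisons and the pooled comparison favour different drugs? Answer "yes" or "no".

Within each viral load level (low 87.1% vs 73.8%; high 37.5% vs 25.8%), Drug H has the higher rate every time. Pooled: 60.7% vs 50.4% — Drug H has the higher rate overall. They agree.

no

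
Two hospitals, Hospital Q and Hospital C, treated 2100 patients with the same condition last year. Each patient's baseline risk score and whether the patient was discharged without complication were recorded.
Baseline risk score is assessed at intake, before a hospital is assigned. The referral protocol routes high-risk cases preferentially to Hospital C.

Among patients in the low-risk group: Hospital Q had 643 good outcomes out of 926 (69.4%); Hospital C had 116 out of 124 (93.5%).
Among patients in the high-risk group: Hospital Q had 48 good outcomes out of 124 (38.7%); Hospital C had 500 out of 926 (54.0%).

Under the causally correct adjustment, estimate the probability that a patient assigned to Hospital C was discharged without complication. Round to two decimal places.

0.74

Within every baseline risk score level Hospital C has the higher rate, yet pooled Hospital Q does — Simpson's reversal.
Baseline risk score differs across hospitals for reasons unrelated to any effect of the hospital itself, and it separately predicts the outcome — a classic confounder. We must compare within baseline risk score levels.
Standardising Hospital C to the population baseline risk score mix: 0.500·116/124 + 0.500·500/926 = 0.738.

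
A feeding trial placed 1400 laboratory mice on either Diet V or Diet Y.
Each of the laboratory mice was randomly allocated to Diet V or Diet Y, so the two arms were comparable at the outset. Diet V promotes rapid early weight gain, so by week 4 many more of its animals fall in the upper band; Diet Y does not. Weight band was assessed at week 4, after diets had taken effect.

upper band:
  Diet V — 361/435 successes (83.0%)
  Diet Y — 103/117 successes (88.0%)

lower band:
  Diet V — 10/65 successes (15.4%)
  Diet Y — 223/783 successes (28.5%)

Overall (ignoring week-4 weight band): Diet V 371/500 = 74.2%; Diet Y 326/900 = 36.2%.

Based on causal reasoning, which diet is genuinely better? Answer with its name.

Week-4 weight band lies on the pathway diet → week-4 weight band → outcome, so adjusting for it blocks the indirect effect. For the total causal effect of diet, use the unadjusted pooled rates.
Pooled: Diet V 74.2% vs Diet Y 36.2%; Diet V is higher overall.

Diet V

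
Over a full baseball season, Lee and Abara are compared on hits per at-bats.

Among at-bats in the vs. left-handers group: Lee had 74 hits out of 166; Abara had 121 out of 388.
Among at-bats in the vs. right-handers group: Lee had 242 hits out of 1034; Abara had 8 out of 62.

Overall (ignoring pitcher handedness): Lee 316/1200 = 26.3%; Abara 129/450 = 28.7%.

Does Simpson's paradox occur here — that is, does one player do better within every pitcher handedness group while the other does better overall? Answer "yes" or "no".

yes

Within each pitcher handedness level (vs. left-handers 44.6% vs 31.2%; vs. right-handers 23.4% vs 12.9%), Lee has the higher rate every time. Pooled: 26.3% vs 28.7% — Abara has the higher rate overall. The two comparisons disagree.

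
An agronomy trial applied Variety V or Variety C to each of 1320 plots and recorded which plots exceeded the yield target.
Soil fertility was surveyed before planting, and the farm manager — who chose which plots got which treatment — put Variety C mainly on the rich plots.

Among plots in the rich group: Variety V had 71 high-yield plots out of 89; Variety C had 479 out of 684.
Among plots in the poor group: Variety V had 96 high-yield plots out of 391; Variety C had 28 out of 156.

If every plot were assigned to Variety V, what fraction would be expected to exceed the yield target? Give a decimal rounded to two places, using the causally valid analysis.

0.57

Soil fertility satisfies the back-door criterion: it is not a descendant of the variety, and it blocks the spurious path from variety to outcome. Adjusting for it (i.e., using the within-soil fertility rates) gives the causal effect.
Standardising Variety V to the population soil fertility mix: 0.586·71/89 + 0.414·96/391 = 0.569.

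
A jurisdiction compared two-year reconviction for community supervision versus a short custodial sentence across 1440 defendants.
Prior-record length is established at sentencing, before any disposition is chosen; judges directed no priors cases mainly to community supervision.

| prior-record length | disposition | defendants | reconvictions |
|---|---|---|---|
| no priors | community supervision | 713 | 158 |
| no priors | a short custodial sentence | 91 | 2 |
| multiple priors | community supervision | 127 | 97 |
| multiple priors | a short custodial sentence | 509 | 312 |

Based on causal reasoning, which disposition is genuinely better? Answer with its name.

a short custodial sentence

The stratified and pooled comparisons disagree (a short custodial sentence wins within each prior-record length; community supervision wins overall), so the answer turns on the causal role of prior-record length.
Nothing the disposition does changes prior-record length; the imbalance is an allocation artefact. With prior-record length also predicting the outcome, the pooled figure is confounded, and the within-stratum comparison is the causal one.
Within each level — no priors: 22.2% vs 2.2%; multiple priors: 76.4% vs 61.3% — a short custodial sentence is lower every time.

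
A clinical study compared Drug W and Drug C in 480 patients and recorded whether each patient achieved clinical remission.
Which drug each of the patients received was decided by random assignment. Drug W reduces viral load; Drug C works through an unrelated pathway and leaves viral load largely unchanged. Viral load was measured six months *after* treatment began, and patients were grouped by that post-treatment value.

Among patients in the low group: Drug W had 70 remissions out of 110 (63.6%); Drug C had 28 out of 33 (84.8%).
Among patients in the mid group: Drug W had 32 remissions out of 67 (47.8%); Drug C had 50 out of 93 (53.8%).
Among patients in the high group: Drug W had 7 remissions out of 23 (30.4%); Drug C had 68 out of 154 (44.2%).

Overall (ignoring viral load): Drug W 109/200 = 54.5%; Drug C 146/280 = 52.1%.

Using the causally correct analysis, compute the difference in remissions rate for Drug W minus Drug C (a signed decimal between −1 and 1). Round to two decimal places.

Viral load lies on the pathway drug → viral load → outcome, so adjusting for it blocks the indirect effect. For the total causal effect of drug, use the unadjusted pooled rates.
The causal difference is the pooled difference: 0.545 − 0.521 = +0.024.

+0.02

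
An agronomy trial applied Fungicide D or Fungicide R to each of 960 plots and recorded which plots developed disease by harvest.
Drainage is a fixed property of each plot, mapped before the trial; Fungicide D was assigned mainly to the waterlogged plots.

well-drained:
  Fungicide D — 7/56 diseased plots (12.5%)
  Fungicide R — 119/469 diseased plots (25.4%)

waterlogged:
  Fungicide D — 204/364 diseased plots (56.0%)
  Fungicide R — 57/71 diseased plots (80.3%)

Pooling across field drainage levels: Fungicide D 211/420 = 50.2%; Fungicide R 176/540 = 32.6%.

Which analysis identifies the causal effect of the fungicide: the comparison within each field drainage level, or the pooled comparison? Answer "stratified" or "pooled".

stratified

Within every field drainage level Fungicide D has the lower rate, yet pooled Fungicide R does — Simpson's reversal.
Field drainage is set before the fungicide has any effect — it is not caused by the fungicide — and it independently drives the outcome. That makes it a confounder, so the causal comparison is within field drainage levels.
Within each level — well-drained: 12.5% vs 25.4%; waterlogged: 56.0% vs 80.3% — Fungicide D is lower every time.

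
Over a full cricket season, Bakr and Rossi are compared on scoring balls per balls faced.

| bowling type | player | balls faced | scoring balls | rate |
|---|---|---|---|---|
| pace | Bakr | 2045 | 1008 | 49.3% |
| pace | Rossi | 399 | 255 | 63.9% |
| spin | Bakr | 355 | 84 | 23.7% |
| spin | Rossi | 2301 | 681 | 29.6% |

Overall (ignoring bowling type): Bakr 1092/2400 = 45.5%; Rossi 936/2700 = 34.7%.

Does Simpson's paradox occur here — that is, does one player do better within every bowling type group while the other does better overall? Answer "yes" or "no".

yes

Within each bowling type level (pace 49.3% vs 63.9%; spin 23.7% vs 29.6%), Rossi has the higher rate every time. Pooled: 45.5% vs 34.7% — Bakr has the higher rate overall. The two comparisons disagree.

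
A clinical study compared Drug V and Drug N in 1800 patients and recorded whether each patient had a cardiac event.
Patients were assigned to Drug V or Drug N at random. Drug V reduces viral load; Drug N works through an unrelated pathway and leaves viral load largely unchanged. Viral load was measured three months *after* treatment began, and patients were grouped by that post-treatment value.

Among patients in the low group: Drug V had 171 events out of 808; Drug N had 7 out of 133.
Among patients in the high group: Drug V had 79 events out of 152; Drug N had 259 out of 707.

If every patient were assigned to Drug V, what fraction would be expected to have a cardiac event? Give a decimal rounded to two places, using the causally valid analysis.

0.26

The distribution of viral load is itself part of what the drug does — it is an intermediate outcome. Holding it fixed would remove that part of the effect; the total effect is the pooled difference.
So P(outcome | do(Drug V)) is just the pooled rate for Drug V: 250/960 = 0.260.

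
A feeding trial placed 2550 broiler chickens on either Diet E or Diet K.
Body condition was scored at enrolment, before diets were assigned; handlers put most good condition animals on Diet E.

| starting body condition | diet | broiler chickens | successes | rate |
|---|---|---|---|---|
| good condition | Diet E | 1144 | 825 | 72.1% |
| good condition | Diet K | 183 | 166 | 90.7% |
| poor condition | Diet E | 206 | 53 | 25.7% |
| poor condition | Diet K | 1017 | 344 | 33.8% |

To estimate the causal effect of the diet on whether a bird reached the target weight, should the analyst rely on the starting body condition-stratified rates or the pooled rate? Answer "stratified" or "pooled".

Within every starting body condition level Diet K has the higher rate, yet pooled Diet E does — Simpson's reversal.
Starting body condition is set before the diet has any effect — it is not caused by the diet — and it independently drives the outcome. That makes it a confounder, so the causal comparison is within starting body condition levels.
Within each level — good condition: 72.1% vs 90.7%; poor condition: 25.7% vs 33.8% — Diet K is higher every time.

stratified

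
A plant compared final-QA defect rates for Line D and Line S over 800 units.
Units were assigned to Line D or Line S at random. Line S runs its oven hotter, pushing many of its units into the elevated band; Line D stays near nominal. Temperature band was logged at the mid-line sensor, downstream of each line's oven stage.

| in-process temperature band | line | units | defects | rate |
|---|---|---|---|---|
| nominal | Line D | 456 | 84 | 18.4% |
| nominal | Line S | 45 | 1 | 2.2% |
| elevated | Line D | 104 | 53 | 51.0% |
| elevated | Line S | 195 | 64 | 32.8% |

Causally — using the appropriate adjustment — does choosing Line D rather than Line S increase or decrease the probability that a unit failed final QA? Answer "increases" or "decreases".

decreases

Line S is lower inside every in-process temperature band stratum but Line D is lower in aggregate. Whether to stratify depends on how in-process temperature band relates to the line.
Because the line influences in-process temperature band, in-process temperature band is a post-treatment mediator, not a confounder. Stratifying on it would bias the estimate; the causal effect is the crude pooled difference.
Pooled: Line D 24.5% vs Line S 27.1%; Line D is lower overall.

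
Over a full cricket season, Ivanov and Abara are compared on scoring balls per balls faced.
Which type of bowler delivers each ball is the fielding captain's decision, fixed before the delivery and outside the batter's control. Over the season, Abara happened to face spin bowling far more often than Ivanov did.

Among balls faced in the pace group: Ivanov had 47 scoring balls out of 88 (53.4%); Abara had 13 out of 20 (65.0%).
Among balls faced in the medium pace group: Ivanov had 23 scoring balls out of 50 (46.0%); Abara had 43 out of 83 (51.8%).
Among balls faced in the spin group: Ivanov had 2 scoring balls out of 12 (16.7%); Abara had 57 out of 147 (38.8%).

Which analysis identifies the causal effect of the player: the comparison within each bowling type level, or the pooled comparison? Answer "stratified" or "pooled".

Nothing the player does changes bowling type; the imbalance is an allocation artefact. With bowling type also predicting the outcome, the pooled figure is confounded, and the within-stratum comparison is the causal one.
Within each level — pace: 53.4% vs 65.0%; medium pace: 46.0% vs 51.8%; spin: 16.7% vs 38.8% — Abara is higher every time.

stratified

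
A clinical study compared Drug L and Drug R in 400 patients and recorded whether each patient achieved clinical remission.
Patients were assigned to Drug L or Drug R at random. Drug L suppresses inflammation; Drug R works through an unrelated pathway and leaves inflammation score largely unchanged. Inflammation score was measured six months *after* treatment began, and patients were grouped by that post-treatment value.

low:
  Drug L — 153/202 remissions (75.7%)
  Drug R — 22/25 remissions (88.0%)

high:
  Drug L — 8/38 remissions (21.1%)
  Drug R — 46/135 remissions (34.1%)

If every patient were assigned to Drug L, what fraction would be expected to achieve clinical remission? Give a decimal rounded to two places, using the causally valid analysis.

The inflammation score-specific comparison favours Drug R throughout, but the pooled figures favour Drug L. The question is whether to condition on inflammation score.
Inflammation score is recorded after the drug and is itself shifted by it — it sits on the causal path from drug to outcome. Conditioning on a mediator would strip out part of the effect we want; the pooled comparison gives the total causal effect.
So P(outcome | do(Drug L)) is just the pooled rate for Drug L: 161/240 = 0.671.

0.67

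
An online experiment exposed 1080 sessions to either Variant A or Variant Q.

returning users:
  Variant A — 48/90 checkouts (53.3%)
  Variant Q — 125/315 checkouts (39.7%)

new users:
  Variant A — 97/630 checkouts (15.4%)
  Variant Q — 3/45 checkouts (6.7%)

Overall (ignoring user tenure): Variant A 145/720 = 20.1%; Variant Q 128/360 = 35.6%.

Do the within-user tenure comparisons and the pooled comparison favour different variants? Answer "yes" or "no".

Within each user tenure level (returning users 53.3% vs 39.7%; new users 15.4% vs 6.7%), Variant A has the higher rate every time. Pooled: 20.1% vs 35.6% — Variant Q has the higher rate overall. The two comparisons disagree.

yes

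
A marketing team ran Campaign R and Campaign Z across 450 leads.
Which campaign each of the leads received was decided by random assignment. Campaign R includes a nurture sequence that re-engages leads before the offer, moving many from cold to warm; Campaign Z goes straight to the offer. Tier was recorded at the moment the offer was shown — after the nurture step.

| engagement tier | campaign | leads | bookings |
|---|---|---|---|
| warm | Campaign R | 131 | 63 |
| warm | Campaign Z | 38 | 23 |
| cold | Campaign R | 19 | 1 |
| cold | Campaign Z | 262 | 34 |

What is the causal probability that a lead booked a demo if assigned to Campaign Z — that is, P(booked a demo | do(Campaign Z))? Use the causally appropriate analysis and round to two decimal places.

0.19

Within every engagement tier level Campaign Z has the higher rate, yet pooled Campaign R does — Simpson's reversal.
Because the campaign influences engagement tier, engagement tier is a post-treatment mediator, not a confounder. Stratifying on it would bias the estimate; the causal effect is the crude pooled difference.
So P(outcome | do(Campaign Z)) is just the pooled rate for Campaign Z: 57/300 = 0.190.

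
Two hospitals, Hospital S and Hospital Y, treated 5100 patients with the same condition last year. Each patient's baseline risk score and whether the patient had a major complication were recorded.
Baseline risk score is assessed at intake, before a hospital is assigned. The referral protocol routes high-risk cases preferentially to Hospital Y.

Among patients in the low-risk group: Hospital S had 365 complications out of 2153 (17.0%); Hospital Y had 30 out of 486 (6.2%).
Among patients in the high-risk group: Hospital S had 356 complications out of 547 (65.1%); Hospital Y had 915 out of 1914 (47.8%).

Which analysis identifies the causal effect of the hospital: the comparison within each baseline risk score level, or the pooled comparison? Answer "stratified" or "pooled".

stratified

Baseline risk score differs across hospitals for reasons unrelated to any effect of the hospital itself, and it separately predicts the outcome — a classic confounder. We must compare within baseline risk score levels.
Within each level — low-risk: 17.0% vs 6.2%; high-risk: 65.1% vs 47.8% — Hospital Y is lower every time.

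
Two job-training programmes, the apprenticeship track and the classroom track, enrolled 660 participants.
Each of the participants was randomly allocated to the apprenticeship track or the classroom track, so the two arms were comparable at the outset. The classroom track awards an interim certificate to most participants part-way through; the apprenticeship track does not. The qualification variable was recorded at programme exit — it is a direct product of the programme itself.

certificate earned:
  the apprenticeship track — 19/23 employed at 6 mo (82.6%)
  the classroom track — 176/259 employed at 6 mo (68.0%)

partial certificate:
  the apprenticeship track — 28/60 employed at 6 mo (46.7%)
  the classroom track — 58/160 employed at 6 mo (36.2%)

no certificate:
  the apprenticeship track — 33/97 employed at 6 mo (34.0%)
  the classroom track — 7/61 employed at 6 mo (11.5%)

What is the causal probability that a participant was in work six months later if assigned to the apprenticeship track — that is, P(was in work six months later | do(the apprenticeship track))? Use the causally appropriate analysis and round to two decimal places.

0.44

Stratifying would compare programmes among participants the programmes themselves sorted into qualification attained during the programme groups — a form of selection on an intermediate. The unconditioned pooled rates give the total causal effect.
So P(outcome | do(the apprenticeship track)) is just the pooled rate for the apprenticeship track: 80/180 = 0.444.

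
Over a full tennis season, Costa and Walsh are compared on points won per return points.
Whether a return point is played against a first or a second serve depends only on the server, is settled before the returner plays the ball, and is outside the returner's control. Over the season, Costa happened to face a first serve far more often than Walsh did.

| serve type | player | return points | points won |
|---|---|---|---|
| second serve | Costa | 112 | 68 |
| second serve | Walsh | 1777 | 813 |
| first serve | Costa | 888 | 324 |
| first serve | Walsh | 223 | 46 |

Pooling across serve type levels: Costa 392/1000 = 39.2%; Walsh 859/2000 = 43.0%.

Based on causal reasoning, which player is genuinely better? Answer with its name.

The imbalance in serve type arose from how return points were allocated, not from anything the player did; and serve type independently affects the outcome. The pooled gap is confounded — condition on serve type.
Within each level — second serve: 60.7% vs 45.8%; first serve: 36.5% vs 20.6% — Costa is higher every time.

Costa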